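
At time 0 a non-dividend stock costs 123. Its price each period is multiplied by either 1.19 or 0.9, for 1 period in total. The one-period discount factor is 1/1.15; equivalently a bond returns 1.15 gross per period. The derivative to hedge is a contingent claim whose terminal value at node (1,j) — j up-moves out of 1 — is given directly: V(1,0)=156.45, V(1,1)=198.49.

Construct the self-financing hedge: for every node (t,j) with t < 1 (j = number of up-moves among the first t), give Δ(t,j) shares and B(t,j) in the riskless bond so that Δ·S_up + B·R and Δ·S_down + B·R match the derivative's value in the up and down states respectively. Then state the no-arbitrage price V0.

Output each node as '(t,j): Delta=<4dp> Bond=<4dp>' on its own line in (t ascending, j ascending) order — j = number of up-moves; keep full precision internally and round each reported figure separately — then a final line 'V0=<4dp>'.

(0,0): Delta=1.1786 Bond=22.5922
V0=167.5577

No-arbitrage ⇒ martingale measure with p* = (R−d)/(u−d) = 0.8621.
Terminal values V(1,·): V(1,0)=156.4500, V(1,1)=198.4900
  t=0,j=0: stock 123.0000 → up 146.3700 (V=198.4900), down 110.7000 (V=156.4500). Price 167.5577; hedge Δ=1.1786, bond B=22.5922.
Each (Δ,B) replicates both successor values, so the strategy is self-financing and V0 is arbitrage-free.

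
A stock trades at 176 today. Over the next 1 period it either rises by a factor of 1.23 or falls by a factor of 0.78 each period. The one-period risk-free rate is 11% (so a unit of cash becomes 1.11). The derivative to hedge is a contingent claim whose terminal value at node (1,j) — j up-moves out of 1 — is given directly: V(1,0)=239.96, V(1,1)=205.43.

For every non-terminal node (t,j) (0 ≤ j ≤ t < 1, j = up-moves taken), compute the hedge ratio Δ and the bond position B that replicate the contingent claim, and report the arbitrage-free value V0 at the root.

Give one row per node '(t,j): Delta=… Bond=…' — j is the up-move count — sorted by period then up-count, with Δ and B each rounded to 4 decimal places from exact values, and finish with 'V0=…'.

Risk-neutral probability p* = (R−d)/(u−d) = (1.11−0.78)/(1.23−0.78) = 0.7333.
At expiry t=1: V(1,0)=239.9600, V(1,1)=205.4300
Node (0,0) S=176.0000: V=(p*·205.4300+(1−p*)·239.9600)/1.11=193.3676; Δ=(205.4300−239.9600)/(216.4800−137.2800)=-0.4360; B=V−Δ·S=270.1009
Self-financing check: at every node Δ·S+B equals the discounted successor values.

(0,0): Delta=-0.4360 Bond=270.1009
V0=193.3676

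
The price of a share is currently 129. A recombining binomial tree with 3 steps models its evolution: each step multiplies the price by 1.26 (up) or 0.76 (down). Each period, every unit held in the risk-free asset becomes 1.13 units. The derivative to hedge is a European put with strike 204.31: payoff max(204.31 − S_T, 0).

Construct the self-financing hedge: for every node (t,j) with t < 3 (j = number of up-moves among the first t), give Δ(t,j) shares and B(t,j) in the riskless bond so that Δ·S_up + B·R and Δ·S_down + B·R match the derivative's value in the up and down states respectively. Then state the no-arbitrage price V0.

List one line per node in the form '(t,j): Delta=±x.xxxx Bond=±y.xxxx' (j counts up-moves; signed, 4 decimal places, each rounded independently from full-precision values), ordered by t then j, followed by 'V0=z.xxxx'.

(0,0): Delta=-0.6427 Bond=110.5974
(1,0): Delta=-1.0000 Bond=160.0047
(1,1): Delta=-0.5670 Bond=112.6673
(2,0): Delta=-1.0000 Bond=180.8053
(2,1): Delta=-1.0000 Bond=180.8053
(2,2): Delta=-0.4752 Bond=108.5199
V0=27.6890

Under the risk-neutral measure, an up-move has probability p* = (R−d)/(u−d) = 0.7400 and values discount at R = 1.13.
Terminal payoffs: V(3,0)=147.6821, V(3,1)=110.4269, V(3,2)=48.6617, V(3,3)=0.0000
  t=2,j=0: stock 74.5104 → up 93.8831 (V=110.4269), down 56.6279 (V=147.6821). Price 106.2949; hedge Δ=-1.0000, bond B=180.8053.
  t=2,j=1: stock 123.5304 → up 155.6483 (V=48.6617), down 93.8831 (V=110.4269). Price 57.2749; hedge Δ=-1.0000, bond B=180.8053.
  t=2,j=2: stock 204.8004 → up 258.0485 (V=0.0000), down 155.6483 (V=48.6617). Price 11.1965; hedge Δ=-0.4752, bond B=108.5199.
  t=1,j=0: stock 98.0400 → up 123.5304 (V=57.2749), down 74.5104 (V=106.2949). Price 61.9647; hedge Δ=-1.0000, bond B=160.0047.
  t=1,j=1: stock 162.5400 → up 204.8004 (V=11.1965), down 123.5304 (V=57.2749). Price 20.5105; hedge Δ=-0.5670, bond B=112.6673.
  t=0,j=0: stock 129.0000 → up 162.5400 (V=20.5105), down 98.0400 (V=61.9647). Price 27.6890; hedge Δ=-0.6427, bond B=110.5974.
Each (Δ,B) replicates both successor values, so the strategy is self-financing and V0 is arbitrage-free.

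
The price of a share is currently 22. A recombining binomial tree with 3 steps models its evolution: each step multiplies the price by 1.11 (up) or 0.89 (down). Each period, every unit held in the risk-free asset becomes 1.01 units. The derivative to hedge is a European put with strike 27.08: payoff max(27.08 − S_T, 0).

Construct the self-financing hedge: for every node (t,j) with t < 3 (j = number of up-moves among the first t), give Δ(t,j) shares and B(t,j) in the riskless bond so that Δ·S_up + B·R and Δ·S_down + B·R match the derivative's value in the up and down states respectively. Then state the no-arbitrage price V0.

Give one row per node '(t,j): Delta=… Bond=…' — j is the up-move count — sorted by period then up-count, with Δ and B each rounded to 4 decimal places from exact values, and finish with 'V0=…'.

No-arbitrage ⇒ martingale measure with p* = (R−d)/(u−d) = 0.5455.
Payoff layer (t=3): V(3,0)=11.5707, V(3,1)=7.7369, V(3,2)=2.9555, V(3,3)=0.0000
(2,0): S=17.4262. Δ = (V_up−V_dn)/(S_up−S_dn) = (7.7369−11.5707)/(19.3431−15.5093) = -1.0000. V = [p*·7.7369 + (1−p*)·11.5707]/1.01 = 9.3857. B = V − Δ·S = 26.8119.
(2,1): S=21.7338. Δ = (V_up−V_dn)/(S_up−S_dn) = (2.9555−7.7369)/(24.1245−19.3431) = -1.0000. V = [p*·2.9555 + (1−p*)·7.7369]/1.01 = 5.0781. B = V − Δ·S = 26.8119.
(2,2): S=27.1062. Δ = (V_up−V_dn)/(S_up−S_dn) = (0.0000−2.9555)/(30.0879−24.1245) = -0.4956. V = [p*·0.0000 + (1−p*)·2.9555]/1.01 = 1.3301. B = V − Δ·S = 14.7641.
(1,0): S=19.5800. Δ = (V_up−V_dn)/(S_up−S_dn) = (5.0781−9.3857)/(21.7338−17.4262) = -1.0000. V = [p*·5.0781 + (1−p*)·9.3857]/1.01 = 6.9664. B = V − Δ·S = 26.5464.
(1,1): S=24.4200. Δ = (V_up−V_dn)/(S_up−S_dn) = (1.3301−5.0781)/(27.1062−21.7338) = -0.6976. V = [p*·1.3301 + (1−p*)·5.0781]/1.01 = 3.0037. B = V − Δ·S = 20.0400.
(0,0): S=22.0000. Δ = (V_up−V_dn)/(S_up−S_dn) = (3.0037−6.9664)/(24.4200−19.5800) = -0.8187. V = [p*·3.0037 + (1−p*)·6.9664]/1.01 = 4.7574. B = V − Δ·S = 22.7697.
Each (Δ,B) replicates both successor values, so the strategy is self-financing and V0 is arbitrage-free.

(0,0): Delta=-0.8187 Bond=22.7697
(1,0): Delta=-1.0000 Bond=26.5464
(1,1): Delta=-0.6976 Bond=20.0400
(2,0): Delta=-1.0000 Bond=26.8119
(2,1): Delta=-1.0000 Bond=26.8119
(2,2): Delta=-0.4956 Bond=14.7641
V0=4.7574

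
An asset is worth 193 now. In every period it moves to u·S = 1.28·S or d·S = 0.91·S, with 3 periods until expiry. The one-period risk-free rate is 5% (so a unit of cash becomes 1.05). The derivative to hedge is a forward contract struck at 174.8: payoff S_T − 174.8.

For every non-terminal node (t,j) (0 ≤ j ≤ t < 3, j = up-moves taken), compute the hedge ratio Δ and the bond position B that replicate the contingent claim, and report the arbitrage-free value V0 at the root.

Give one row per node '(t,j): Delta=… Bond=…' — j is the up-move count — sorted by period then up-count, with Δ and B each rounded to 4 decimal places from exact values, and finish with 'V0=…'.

(0,0): Delta=1.0000 Bond=-150.9988
(1,0): Delta=1.0000 Bond=-158.5488
(1,1): Delta=1.0000 Bond=-158.5488
(2,0): Delta=1.0000 Bond=-166.4762
(2,1): Delta=1.0000 Bond=-166.4762
(2,2): Delta=1.0000 Bond=-166.4762
V0=42.0012

Risk-neutral probability p* = (R−d)/(u−d) = (1.05−0.91)/(1.28−0.91) = 0.3784.
Payoff layer (t=3): V(3,0)=-29.3608, V(3,1)=29.7738, V(3,2)=112.9522, V(3,3)=229.9503
(2,0): S=159.8233. Δ = (V_up−V_dn)/(S_up−S_dn) = (29.7738−-29.3608)/(204.5738−145.4392) = 1.0000. V = [p*·29.7738 + (1−p*)·-29.3608]/1.05 = -6.6529. B = V − Δ·S = -166.4762.
(2,1): S=224.8064. Δ = (V_up−V_dn)/(S_up−S_dn) = (112.9522−29.7738)/(287.7522−204.5738) = 1.0000. V = [p*·112.9522 + (1−p*)·29.7738]/1.05 = 58.3302. B = V − Δ·S = -166.4762.
(2,2): S=316.2112. Δ = (V_up−V_dn)/(S_up−S_dn) = (229.9503−112.9522)/(404.7503−287.7522) = 1.0000. V = [p*·229.9503 + (1−p*)·112.9522]/1.05 = 149.7350. B = V − Δ·S = -166.4762.
(1,0): S=175.6300. Δ = (V_up−V_dn)/(S_up−S_dn) = (58.3302−-6.6529)/(224.8064−159.8233) = 1.0000. V = [p*·58.3302 + (1−p*)·-6.6529]/1.05 = 17.0812. B = V − Δ·S = -158.5488.
(1,1): S=247.0400. Δ = (V_up−V_dn)/(S_up−S_dn) = (149.7350−58.3302)/(316.2112−224.8064) = 1.0000. V = [p*·149.7350 + (1−p*)·58.3302]/1.05 = 88.4912. B = V − Δ·S = -158.5488.
(0,0): S=193.0000. Δ = (V_up−V_dn)/(S_up−S_dn) = (88.4912−17.0812)/(247.0400−175.6300) = 1.0000. V = [p*·88.4912 + (1−p*)·17.0812]/1.05 = 42.0012. B = V − Δ·S = -150.9988.
Each (Δ,B) replicates both successor values, so the strategy is self-financing and V0 is arbitrage-free.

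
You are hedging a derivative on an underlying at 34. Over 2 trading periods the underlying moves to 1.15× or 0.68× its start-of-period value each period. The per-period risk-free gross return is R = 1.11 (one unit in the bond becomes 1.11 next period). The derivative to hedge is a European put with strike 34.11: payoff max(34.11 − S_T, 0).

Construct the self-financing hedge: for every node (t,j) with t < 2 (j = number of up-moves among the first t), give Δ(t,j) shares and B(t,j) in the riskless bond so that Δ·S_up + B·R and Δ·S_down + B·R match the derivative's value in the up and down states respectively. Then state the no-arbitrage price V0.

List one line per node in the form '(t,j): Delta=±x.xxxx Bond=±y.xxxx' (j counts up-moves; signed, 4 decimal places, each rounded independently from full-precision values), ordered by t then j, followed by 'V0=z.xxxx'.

No-arbitrage ⇒ martingale measure with p* = (R−d)/(u−d) = 0.9149.
Terminal values V(2,·): V(2,0)=18.3884, V(2,1)=7.5220, V(2,2)=0.0000
  t=1,j=0: stock 23.1200 → up 26.5880 (V=7.5220), down 15.7216 (V=18.3884). Price 7.6097; hedge Δ=-1.0000, bond B=30.7297.
  t=1,j=1: stock 39.1000 → up 44.9650 (V=0.0000), down 26.5880 (V=7.5220). Price 0.5767; hedge Δ=-0.4093, bond B=16.5810.
  t=0,j=0: stock 34.0000 → up 39.1000 (V=0.5767), down 23.1200 (V=7.6097). Price 1.0588; hedge Δ=-0.4401, bond B=16.0226.
Self-financing check: at every node Δ·S+B equals the discounted successor values.

(0,0): Delta=-0.4401 Bond=16.0226
(1,0): Delta=-1.0000 Bond=30.7297
(1,1): Delta=-0.4093 Bond=16.5810
V0=1.0588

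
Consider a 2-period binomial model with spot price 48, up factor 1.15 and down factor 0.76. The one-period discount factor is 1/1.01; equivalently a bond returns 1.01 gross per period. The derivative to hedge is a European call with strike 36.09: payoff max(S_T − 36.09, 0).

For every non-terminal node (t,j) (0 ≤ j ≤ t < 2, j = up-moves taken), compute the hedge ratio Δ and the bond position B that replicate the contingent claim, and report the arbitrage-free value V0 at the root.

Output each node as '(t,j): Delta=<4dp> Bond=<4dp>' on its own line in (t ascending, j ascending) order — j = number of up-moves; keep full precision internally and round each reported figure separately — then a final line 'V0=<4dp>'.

Since d<R<u, set p* = (R−d)/(u−d) = 0.6410; price each node as the discounted p*-expectation of its children.
Terminal values V(2,·): V(2,0)=0.0000, V(2,1)=5.8620, V(2,2)=27.3900
  t=1,j=0: stock 36.4800 → up 41.9520 (V=5.8620), down 27.7248 (V=0.0000). Price 3.7205; hedge Δ=0.4120, bond B=-11.3103.
  t=1,j=1: stock 55.2000 → up 63.4800 (V=27.3900), down 41.9520 (V=5.8620). Price 19.4673; hedge Δ=1.0000, bond B=-35.7327.
  t=0,j=0: stock 48.0000 → up 55.2000 (V=19.4673), down 36.4800 (V=3.7205). Price 13.6778; hedge Δ=0.8412, bond B=-26.6987.
Each (Δ,B) replicates both successor values, so the strategy is self-financing and V0 is arbitrage-free.

(0,0): Delta=0.8412 Bond=-26.6987
(1,0): Delta=0.4120 Bond=-11.3103
(1,1): Delta=1.0000 Bond=-35.7327
V0=13.6778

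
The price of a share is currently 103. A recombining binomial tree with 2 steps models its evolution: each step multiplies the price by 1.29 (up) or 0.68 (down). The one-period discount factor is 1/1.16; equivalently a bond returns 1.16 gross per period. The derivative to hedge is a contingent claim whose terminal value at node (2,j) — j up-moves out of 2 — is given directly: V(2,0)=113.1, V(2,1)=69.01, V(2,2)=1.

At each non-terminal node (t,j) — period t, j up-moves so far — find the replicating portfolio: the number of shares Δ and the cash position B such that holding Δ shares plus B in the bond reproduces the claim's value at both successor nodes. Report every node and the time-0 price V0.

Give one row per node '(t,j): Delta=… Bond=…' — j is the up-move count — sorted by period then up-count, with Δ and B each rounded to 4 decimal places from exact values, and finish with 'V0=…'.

Under the risk-neutral measure, an up-move has probability p* = (R−d)/(u−d) = 0.7869 and values discount at R = 1.16.
At expiry t=2: V(2,0)=113.1000, V(2,1)=69.0100, V(2,2)=1.0000
(1,0): S=70.0400. Δ = (V_up−V_dn)/(S_up−S_dn) = (69.0100−113.1000)/(90.3516−47.6272) = -1.0320. V = [p*·69.0100 + (1−p*)·113.1000]/1.16 = 67.5916. B = V − Δ·S = 139.8703.
(1,1): S=132.8700. Δ = (V_up−V_dn)/(S_up−S_dn) = (1.0000−69.0100)/(171.4023−90.3516) = -0.8391. V = [p*·1.0000 + (1−p*)·69.0100]/1.16 = 13.3568. B = V − Δ·S = 124.8486.
(0,0): S=103.0000. Δ = (V_up−V_dn)/(S_up−S_dn) = (13.3568−67.5916)/(132.8700−70.0400) = -0.8632. V = [p*·13.3568 + (1−p*)·67.5916]/1.16 = 21.4785. B = V − Δ·S = 110.3879.
The time-0 hedge costs 21.4785, which is the no-arbitrage price.

(0,0): Delta=-0.8632 Bond=110.3879
(1,0): Delta=-1.0320 Bond=139.8703
(1,1): Delta=-0.8391 Bond=124.8486
V0=21.4785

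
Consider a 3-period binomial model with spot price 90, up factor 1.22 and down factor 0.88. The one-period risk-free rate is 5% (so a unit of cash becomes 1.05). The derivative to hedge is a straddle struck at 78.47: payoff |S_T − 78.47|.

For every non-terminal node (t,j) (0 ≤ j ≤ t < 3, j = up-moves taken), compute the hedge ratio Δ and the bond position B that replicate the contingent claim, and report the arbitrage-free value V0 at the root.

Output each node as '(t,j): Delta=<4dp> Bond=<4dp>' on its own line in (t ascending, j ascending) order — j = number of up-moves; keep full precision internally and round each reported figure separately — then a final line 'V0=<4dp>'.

Risk-neutral probability p* = (R−d)/(u−d) = (1.05−0.88)/(1.22−0.88) = 0.5000.
Terminal values V(3,·): V(3,0)=17.1375, V(3,1)=6.5591, V(3,2)=39.4113, V(3,3)=84.9563
(2,0): S=69.6960. Δ = (V_up−V_dn)/(S_up−S_dn) = (6.5591−17.1375)/(85.0291−61.3325) = -0.4464. V = [p*·6.5591 + (1−p*)·17.1375]/1.05 = 11.2841. B = V − Δ·S = 42.3971.
(2,1): S=96.6240. Δ = (V_up−V_dn)/(S_up−S_dn) = (39.4113−6.5591)/(117.8813−85.0291) = 1.0000. V = [p*·39.4113 + (1−p*)·6.5591]/1.05 = 21.8907. B = V − Δ·S = -74.7333.
(2,2): S=133.9560. Δ = (V_up−V_dn)/(S_up−S_dn) = (84.9563−39.4113)/(163.4263−117.8813) = 1.0000. V = [p*·84.9563 + (1−p*)·39.4113]/1.05 = 59.2227. B = V − Δ·S = -74.7333.
(1,0): S=79.2000. Δ = (V_up−V_dn)/(S_up−S_dn) = (21.8907−11.2841)/(96.6240−69.6960) = 0.3939. V = [p*·21.8907 + (1−p*)·11.2841]/1.05 = 15.7975. B = V − Δ·S = -15.3982.
(1,1): S=109.8000. Δ = (V_up−V_dn)/(S_up−S_dn) = (59.2227−21.8907)/(133.9560−96.6240) = 1.0000. V = [p*·59.2227 + (1−p*)·21.8907]/1.05 = 38.6254. B = V − Δ·S = -71.1746.
(0,0): S=90.0000. Δ = (V_up−V_dn)/(S_up−S_dn) = (38.6254−15.7975)/(109.8000−79.2000) = 0.7460. V = [p*·38.6254 + (1−p*)·15.7975]/1.05 = 25.9157. B = V − Δ·S = -41.2252.
Check: Δ(0,0)·S0 + B(0,0) = 25.9157 = V0.

(0,0): Delta=0.7460 Bond=-41.2252
(1,0): Delta=0.3939 Bond=-15.3982
(1,1): Delta=1.0000 Bond=-71.1746
(2,0): Delta=-0.4464 Bond=42.3971
(2,1): Delta=1.0000 Bond=-74.7333
(2,2): Delta=1.0000 Bond=-74.7333
V0=25.9157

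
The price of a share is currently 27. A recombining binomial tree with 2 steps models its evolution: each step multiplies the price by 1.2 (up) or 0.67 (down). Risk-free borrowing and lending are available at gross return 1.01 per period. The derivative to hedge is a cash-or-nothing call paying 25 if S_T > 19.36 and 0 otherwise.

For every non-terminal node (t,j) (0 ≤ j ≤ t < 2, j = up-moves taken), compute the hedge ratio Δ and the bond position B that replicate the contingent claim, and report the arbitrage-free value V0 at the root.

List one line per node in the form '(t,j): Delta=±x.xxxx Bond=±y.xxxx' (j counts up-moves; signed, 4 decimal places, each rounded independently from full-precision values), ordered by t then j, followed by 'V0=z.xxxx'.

Risk-neutral probability p* = (R−d)/(u−d) = (1.01−0.67)/(1.2−0.67) = 0.6415.
Terminal payoffs: V(2,0)=0.0000, V(2,1)=25.0000, V(2,2)=25.0000
  t=1,j=0: stock 18.0900 → up 21.7080 (V=25.0000), down 12.1203 (V=0.0000). Price 15.8789; hedge Δ=2.6075, bond B=-31.2909.
  t=1,j=1: stock 32.4000 → up 38.8800 (V=25.0000), down 21.7080 (V=25.0000). Price 24.7525; hedge Δ=0.0000, bond B=24.7525.
  t=0,j=0: stock 27.0000 → up 32.4000 (V=24.7525), down 18.0900 (V=15.8789). Price 21.3578; hedge Δ=0.6201, bond B=4.6153.
The time-0 hedge costs 21.3578, which is the no-arbitrage price.

(0,0): Delta=0.6201 Bond=4.6153
(1,0): Delta=2.6075 Bond=-31.2909
(1,1): Delta=0.0000 Bond=24.7525
V0=21.3578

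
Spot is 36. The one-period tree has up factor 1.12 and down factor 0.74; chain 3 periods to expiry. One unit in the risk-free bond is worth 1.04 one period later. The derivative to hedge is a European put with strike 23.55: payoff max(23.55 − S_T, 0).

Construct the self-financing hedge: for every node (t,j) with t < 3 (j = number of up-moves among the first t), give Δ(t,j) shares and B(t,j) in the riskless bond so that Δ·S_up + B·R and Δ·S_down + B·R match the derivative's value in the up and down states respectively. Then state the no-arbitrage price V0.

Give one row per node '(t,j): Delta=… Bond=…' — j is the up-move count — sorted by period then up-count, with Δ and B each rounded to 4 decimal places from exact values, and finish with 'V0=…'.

(0,0): Delta=-0.0555 Bond=2.2089
(1,0): Delta=-0.2601 Bond=7.7479
(1,1): Delta=-0.0194 Bond=0.8438
(2,0): Delta=-1.0000 Bond=22.6442
(2,1): Delta=-0.1297 Bond=4.1682
(2,2): Delta=0.0000 Bond=0.0000
V0=0.2116

Risk-neutral probability p* = (R−d)/(u−d) = (1.04−0.74)/(1.12−0.74) = 0.7895.
Payoff layer (t=3): V(3,0)=8.9619, V(3,1)=1.4708, V(3,2)=0.0000, V(3,3)=0.0000
  t=2,j=0: stock 19.7136 → up 22.0792 (V=1.4708), down 14.5881 (V=8.9619). Price 2.9306; hedge Δ=-1.0000, bond B=22.6442.
  t=2,j=1: stock 29.8368 → up 33.4172 (V=0.0000), down 22.0792 (V=1.4708). Price 0.2977; hedge Δ=-0.1297, bond B=4.1682.
  t=2,j=2: stock 45.1584 → up 50.5774 (V=0.0000), down 33.4172 (V=0.0000). Price 0.0000; hedge Δ=0.0000, bond B=0.0000.
  t=1,j=0: stock 26.6400 → up 29.8368 (V=0.2977), down 19.7136 (V=2.9306). Price 0.8193; hedge Δ=-0.2601, bond B=7.7479.
  t=1,j=1: stock 40.3200 → up 45.1584 (V=0.0000), down 29.8368 (V=0.2977). Price 0.0603; hedge Δ=-0.0194, bond B=0.8438.
  t=0,j=0: stock 36.0000 → up 40.3200 (V=0.0603), down 26.6400 (V=0.8193). Price 0.2116; hedge Δ=-0.0555, bond B=2.2089.
Each (Δ,B) replicates both successor values, so the strategy is self-financing and V0 is arbitrage-free.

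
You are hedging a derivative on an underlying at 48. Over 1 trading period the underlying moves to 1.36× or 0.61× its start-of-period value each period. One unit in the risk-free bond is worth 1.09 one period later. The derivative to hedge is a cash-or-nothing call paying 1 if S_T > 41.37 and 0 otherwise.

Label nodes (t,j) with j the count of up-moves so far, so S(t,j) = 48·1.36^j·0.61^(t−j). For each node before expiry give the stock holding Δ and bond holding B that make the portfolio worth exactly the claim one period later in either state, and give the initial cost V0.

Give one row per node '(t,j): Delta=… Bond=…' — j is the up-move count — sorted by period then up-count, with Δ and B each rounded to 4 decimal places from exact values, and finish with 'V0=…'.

(0,0): Delta=0.0278 Bond=-0.7462
V0=0.5872

Under the risk-neutral measure, an up-move has probability p* = (R−d)/(u−d) = 0.6400 and values discount at R = 1.09.
Terminal payoffs: V(1,0)=0.0000, V(1,1)=1.0000
Node (0,0) S=48.0000: V=(p*·1.0000+(1−p*)·0.0000)/1.09=0.5872; Δ=(1.0000−0.0000)/(65.2800−29.2800)=0.0278; B=V−Δ·S=-0.7462
Check: Δ(0,0)·S0 + B(0,0) = 0.5872 = V0.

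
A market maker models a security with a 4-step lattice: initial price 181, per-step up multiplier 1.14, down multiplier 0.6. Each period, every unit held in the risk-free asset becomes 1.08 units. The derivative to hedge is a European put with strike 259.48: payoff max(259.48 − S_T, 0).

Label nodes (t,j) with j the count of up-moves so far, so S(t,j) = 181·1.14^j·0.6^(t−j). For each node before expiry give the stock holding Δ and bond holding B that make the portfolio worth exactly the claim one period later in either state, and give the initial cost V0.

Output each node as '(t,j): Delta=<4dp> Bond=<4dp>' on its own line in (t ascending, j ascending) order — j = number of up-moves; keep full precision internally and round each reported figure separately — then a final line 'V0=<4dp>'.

Since d<R<u, set p* = (R−d)/(u−d) = 0.8889; price each node as the discounted p*-expectation of its children.
Payoff layer (t=4): V(4,0)=236.0224, V(4,1)=214.9106, V(4,2)=174.7981, V(4,3)=98.5843, V(4,4)=0.0000
Node (3,0) S=39.0960: V=(p*·214.9106+(1−p*)·236.0224)/1.08=201.1633; Δ=(214.9106−236.0224)/(44.5694−23.4576)=-1.0000; B=V−Δ·S=240.2593
Node (3,1) S=74.2824: V=(p*·174.7981+(1−p*)·214.9106)/1.08=165.9769; Δ=(174.7981−214.9106)/(84.6819−44.5694)=-1.0000; B=V−Δ·S=240.2593
Node (3,2) S=141.1366: V=(p*·98.5843+(1−p*)·174.7981)/1.08=99.1227; Δ=(98.5843−174.7981)/(160.8957−84.6819)=-1.0000; B=V−Δ·S=240.2593
Node (3,3) S=268.1595: V=(p*·0.0000+(1−p*)·98.5843)/1.08=10.1424; Δ=(0.0000−98.5843)/(305.7018−160.8957)=-0.6808; B=V−Δ·S=192.7060
Node (2,0) S=65.1600: V=(p*·165.9769+(1−p*)·201.1633)/1.08=157.3023; Δ=(165.9769−201.1633)/(74.2824−39.0960)=-1.0000; B=V−Δ·S=222.4623
Node (2,1) S=123.8040: V=(p*·99.1227+(1−p*)·165.9769)/1.08=98.6583; Δ=(99.1227−165.9769)/(141.1366−74.2824)=-1.0000; B=V−Δ·S=222.4623
Node (2,2) S=235.2276: V=(p*·10.1424+(1−p*)·99.1227)/1.08=18.5455; Δ=(10.1424−99.1227)/(268.1595−141.1366)=-0.7005; B=V−Δ·S=183.3238
Node (1,0) S=108.6000: V=(p*·98.6583+(1−p*)·157.3023)/1.08=97.3836; Δ=(98.6583−157.3023)/(123.8040−65.1600)=-1.0000; B=V−Δ·S=205.9836
Node (1,1) S=206.3400: V=(p*·18.5455+(1−p*)·98.6583)/1.08=25.4138; Δ=(18.5455−98.6583)/(235.2276−123.8040)=-0.7190; B=V−Δ·S=173.7708
Node (0,0) S=181.0000: V=(p*·25.4138+(1−p*)·97.3836)/1.08=30.9356; Δ=(25.4138−97.3836)/(206.3400−108.6000)=-0.7363; B=V−Δ·S=164.2130
Root portfolio cost Δ·181+B reproduces V0=30.9356.

(0,0): Delta=-0.7363 Bond=164.2130
(1,0): Delta=-1.0000 Bond=205.9836
(1,1): Delta=-0.7190 Bond=173.7708
(2,0): Delta=-1.0000 Bond=222.4623
(2,1): Delta=-1.0000 Bond=222.4623
(2,2): Delta=-0.7005 Bond=183.3238
(3,0): Delta=-1.0000 Bond=240.2593
(3,1): Delta=-1.0000 Bond=240.2593
(3,2): Delta=-1.0000 Bond=240.2593
(3,3): Delta=-0.6808 Bond=192.7060
V0=30.9356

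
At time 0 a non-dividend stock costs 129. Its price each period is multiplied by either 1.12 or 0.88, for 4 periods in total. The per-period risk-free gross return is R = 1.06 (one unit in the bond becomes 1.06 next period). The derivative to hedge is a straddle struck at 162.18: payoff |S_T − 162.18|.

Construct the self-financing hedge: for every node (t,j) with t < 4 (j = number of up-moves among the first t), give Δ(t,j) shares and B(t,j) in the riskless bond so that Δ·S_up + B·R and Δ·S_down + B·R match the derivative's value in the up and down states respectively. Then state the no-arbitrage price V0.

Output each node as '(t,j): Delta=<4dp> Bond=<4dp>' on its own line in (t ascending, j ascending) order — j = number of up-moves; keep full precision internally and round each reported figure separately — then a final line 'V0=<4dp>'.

No-arbitrage ⇒ martingale measure with p* = (R−d)/(u−d) = 0.7500.
At expiry t=4: V(4,0)=84.8193, V(4,1)=63.7209, V(4,2)=36.8685, V(4,3)=2.6926, V(4,4)=40.8040
  t=3,j=0: stock 87.9099 → up 98.4591 (V=63.7209), down 77.3607 (V=84.8193). Price 65.0901; hedge Δ=-1.0000, bond B=153.0000.
  t=3,j=1: stock 111.8853 → up 125.3115 (V=36.8685), down 98.4591 (V=63.7209). Price 41.1147; hedge Δ=-1.0000, bond B=153.0000.
  t=3,j=2: stock 142.3995 → up 159.4874 (V=2.6926), down 125.3115 (V=36.8685). Price 10.6005; hedge Δ=-1.0000, bond B=153.0000.
  t=3,j=3: stock 181.2357 → up 202.9840 (V=40.8040), down 159.4874 (V=2.6926). Price 29.5058; hedge Δ=0.8762, bond B=-129.2918.
  t=2,j=0: stock 99.8976 → up 111.8853 (V=41.1147), down 87.9099 (V=65.0901). Price 44.4420; hedge Δ=-1.0000, bond B=144.3396.
  t=2,j=1: stock 127.1424 → up 142.3995 (V=10.6005), down 111.8853 (V=41.1147). Price 17.1972; hedge Δ=-1.0000, bond B=144.3396.
  t=2,j=2: stock 161.8176 → up 181.2357 (V=29.5058), down 142.3995 (V=10.6005). Price 23.3769; hedge Δ=0.4868, bond B=-55.3951.
  t=1,j=0: stock 113.5200 → up 127.1424 (V=17.1972), down 99.8976 (V=44.4420). Price 22.6495; hedge Δ=-1.0000, bond B=136.1695.
  t=1,j=1: stock 144.4800 → up 161.8176 (V=23.3769), down 127.1424 (V=17.1972). Price 20.5962; hedge Δ=0.1782, bond B=-5.1523.
  t=0,j=0: stock 129.0000 → up 144.4800 (V=20.5962), down 113.5200 (V=22.6495). Price 19.9146; hedge Δ=-0.0663, bond B=28.4699.
Check: Δ(0,0)·S0 + B(0,0) = 19.9146 = V0.

(0,0): Delta=-0.0663 Bond=28.4699
(1,0): Delta=-1.0000 Bond=136.1695
(1,1): Delta=0.1782 Bond=-5.1523
(2,0): Delta=-1.0000 Bond=144.3396
(2,1): Delta=-1.0000 Bond=144.3396
(2,2): Delta=0.4868 Bond=-55.3951
(3,0): Delta=-1.0000 Bond=153.0000
(3,1): Delta=-1.0000 Bond=153.0000
(3,2): Delta=-1.0000 Bond=153.0000
(3,3): Delta=0.8762 Bond=-129.2918
V0=19.9146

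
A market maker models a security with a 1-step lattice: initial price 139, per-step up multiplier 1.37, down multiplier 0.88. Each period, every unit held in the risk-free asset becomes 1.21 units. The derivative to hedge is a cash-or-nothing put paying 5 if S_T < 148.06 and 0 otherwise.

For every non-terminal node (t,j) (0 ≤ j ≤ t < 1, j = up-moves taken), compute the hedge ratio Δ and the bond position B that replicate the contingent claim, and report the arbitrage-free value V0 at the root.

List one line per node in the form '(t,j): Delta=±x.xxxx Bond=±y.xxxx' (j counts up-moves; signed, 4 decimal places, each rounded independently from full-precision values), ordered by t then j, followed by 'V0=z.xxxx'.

Since d<R<u, set p* = (R−d)/(u−d) = 0.6735; price each node as the discounted p*-expectation of its children.
Payoff layer (t=1): V(1,0)=5.0000, V(1,1)=0.0000
  t=0,j=0: stock 139.0000 → up 190.4300 (V=0.0000), down 122.3200 (V=5.0000). Price 1.3493; hedge Δ=-0.0734, bond B=11.5534.
Each (Δ,B) replicates both successor values, so the strategy is self-financing and V0 is arbitrage-free.

(0,0): Delta=-0.0734 Bond=11.5534
V0=1.3493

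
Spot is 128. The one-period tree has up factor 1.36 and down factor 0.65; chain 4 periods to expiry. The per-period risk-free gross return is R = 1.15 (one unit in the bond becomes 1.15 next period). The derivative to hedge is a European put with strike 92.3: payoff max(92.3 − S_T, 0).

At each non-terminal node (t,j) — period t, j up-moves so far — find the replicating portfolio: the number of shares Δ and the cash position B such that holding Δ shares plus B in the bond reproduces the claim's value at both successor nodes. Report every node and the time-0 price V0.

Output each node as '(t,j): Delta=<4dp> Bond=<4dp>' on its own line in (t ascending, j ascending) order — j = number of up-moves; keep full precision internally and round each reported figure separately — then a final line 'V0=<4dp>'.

(0,0): Delta=-0.0642 Bond=10.3716
(1,0): Delta=-0.2652 Bond=28.6537
(1,1): Delta=-0.0238 Bond=4.9023
(2,0): Delta=-0.8768 Bond=66.0255
(2,1): Delta=-0.1424 Bond=19.0608
(2,2): Delta=0.0000 Bond=0.0000
(3,0): Delta=-1.0000 Bond=80.2609
(3,1): Delta=-0.8520 Bond=74.1101
(3,2): Delta=0.0000 Bond=0.0000
(3,3): Delta=0.0000 Bond=0.0000
V0=2.1581

Risk-neutral probability p* = (R−d)/(u−d) = (1.15−0.65)/(1.36−0.65) = 0.7042.
Terminal payoffs: V(4,0)=69.4512, V(4,1)=44.4933, V(4,2)=0.0000, V(4,3)=0.0000, V(4,4)=0.0000
  t=3,j=0: stock 35.1520 → up 47.8067 (V=44.4933), down 22.8488 (V=69.4512). Price 45.1089; hedge Δ=-1.0000, bond B=80.2609.
  t=3,j=1: stock 73.5488 → up 100.0264 (V=0.0000), down 47.8067 (V=44.4933). Price 11.4435; hedge Δ=-0.8520, bond B=74.1101.
  t=3,j=2: stock 153.8867 → up 209.2859 (V=0.0000), down 100.0264 (V=0.0000). Price 0.0000; hedge Δ=0.0000, bond B=0.0000.
  t=3,j=3: stock 321.9784 → up 437.8906 (V=0.0000), down 209.2859 (V=0.0000). Price 0.0000; hedge Δ=0.0000, bond B=0.0000.
  t=2,j=0: stock 54.0800 → up 73.5488 (V=11.4435), down 35.1520 (V=45.1089). Price 18.6094; hedge Δ=-0.8768, bond B=66.0255.
  t=2,j=1: stock 113.1520 → up 153.8867 (V=0.0000), down 73.5488 (V=11.4435). Price 2.9432; hedge Δ=-0.1424, bond B=19.0608.
  t=2,j=2: stock 236.7488 → up 321.9784 (V=0.0000), down 153.8867 (V=0.0000). Price 0.0000; hedge Δ=0.0000, bond B=0.0000.
  t=1,j=0: stock 83.2000 → up 113.1520 (V=2.9432), down 54.0800 (V=18.6094). Price 6.5886; hedge Δ=-0.2652, bond B=28.6537.
  t=1,j=1: stock 174.0800 → up 236.7488 (V=0.0000), down 113.1520 (V=2.9432). Price 0.7570; hedge Δ=-0.0238, bond B=4.9023.
  t=0,j=0: stock 128.0000 → up 174.0800 (V=0.7570), down 83.2000 (V=6.5886). Price 2.1581; hedge Δ=-0.0642, bond B=10.3716.
Root portfolio cost Δ·128+B reproduces V0=2.1581.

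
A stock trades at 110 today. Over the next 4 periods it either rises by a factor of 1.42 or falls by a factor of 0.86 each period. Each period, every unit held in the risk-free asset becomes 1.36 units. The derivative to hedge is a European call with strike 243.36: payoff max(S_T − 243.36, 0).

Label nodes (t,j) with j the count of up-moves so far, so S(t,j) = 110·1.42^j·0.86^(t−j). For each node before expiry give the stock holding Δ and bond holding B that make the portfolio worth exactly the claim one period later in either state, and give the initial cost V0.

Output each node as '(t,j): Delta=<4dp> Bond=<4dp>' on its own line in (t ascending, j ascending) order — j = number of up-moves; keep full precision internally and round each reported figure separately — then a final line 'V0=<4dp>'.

(0,0): Delta=0.8557 Bond=-53.7978
(1,0): Delta=0.2238 Bond=-13.3876
(1,1): Delta=0.9016 Bond=-80.3382
(2,0): Delta=0.0000 Bond=0.0000
(2,1): Delta=0.2401 Bond=-20.3919
(2,2): Delta=0.9497 Bond=-119.9242
(3,0): Delta=0.0000 Bond=0.0000
(3,1): Delta=0.0000 Bond=0.0000
(3,2): Delta=0.2575 Bond=-31.0610
(3,3): Delta=1.0000 Bond=-178.9412
V0=40.3283

Risk-neutral probability p* = (R−d)/(u−d) = (1.36−0.86)/(1.42−0.86) = 0.8929.
Payoff layer (t=4): V(4,0)=0.0000, V(4,1)=0.0000, V(4,2)=0.0000, V(4,3)=27.5070, V(4,4)=203.8856
Node (3,0) S=69.9662: V=(p*·0.0000+(1−p*)·0.0000)/1.36=0.0000; Δ=(0.0000−0.0000)/(99.3519−60.1709)=0.0000; B=V−Δ·S=0.0000
Node (3,1) S=115.5255: V=(p*·0.0000+(1−p*)·0.0000)/1.36=0.0000; Δ=(0.0000−0.0000)/(164.0462−99.3519)=0.0000; B=V−Δ·S=0.0000
Node (3,2) S=190.7514: V=(p*·27.5070+(1−p*)·0.0000)/1.36=18.0587; Δ=(27.5070−0.0000)/(270.8670−164.0462)=0.2575; B=V−Δ·S=-31.0610
Node (3,3) S=314.9617: V=(p*·203.8856+(1−p*)·27.5070)/1.36=136.0205; Δ=(203.8856−27.5070)/(447.2456−270.8670)=1.0000; B=V−Δ·S=-178.9412
Node (2,0) S=81.3560: V=(p*·0.0000+(1−p*)·0.0000)/1.36=0.0000; Δ=(0.0000−0.0000)/(115.5255−69.9662)=0.0000; B=V−Δ·S=0.0000
Node (2,1) S=134.3320: V=(p*·18.0587+(1−p*)·0.0000)/1.36=11.8558; Δ=(18.0587−0.0000)/(190.7514−115.5255)=0.2401; B=V−Δ·S=-20.3919
Node (2,2) S=221.8040: V=(p*·136.0205+(1−p*)·18.0587)/1.36=90.7219; Δ=(136.0205−18.0587)/(314.9617−190.7514)=0.9497; B=V−Δ·S=-119.9242
Node (1,0) S=94.6000: V=(p*·11.8558+(1−p*)·0.0000)/1.36=7.7835; Δ=(11.8558−0.0000)/(134.3320−81.3560)=0.2238; B=V−Δ·S=-13.3876
Node (1,1) S=156.2000: V=(p*·90.7219+(1−p*)·11.8558)/1.36=60.4941; Δ=(90.7219−11.8558)/(221.8040−134.3320)=0.9016; B=V−Δ·S=-80.3382
Node (0,0) S=110.0000: V=(p*·60.4941+(1−p*)·7.7835)/1.36=40.3283; Δ=(60.4941−7.7835)/(156.2000−94.6000)=0.8557; B=V−Δ·S=-53.7978
The time-0 hedge costs 40.3283, which is the no-arbitrage price.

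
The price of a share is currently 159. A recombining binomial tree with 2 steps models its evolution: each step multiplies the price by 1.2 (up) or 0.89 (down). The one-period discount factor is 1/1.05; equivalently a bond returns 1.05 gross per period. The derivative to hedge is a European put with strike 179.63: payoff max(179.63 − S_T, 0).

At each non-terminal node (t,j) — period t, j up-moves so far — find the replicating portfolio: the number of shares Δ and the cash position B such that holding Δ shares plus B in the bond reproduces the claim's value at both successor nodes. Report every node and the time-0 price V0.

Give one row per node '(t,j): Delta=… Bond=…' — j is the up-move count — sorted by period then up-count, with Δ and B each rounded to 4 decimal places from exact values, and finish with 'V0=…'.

Under the risk-neutral measure, an up-move has probability p* = (R−d)/(u−d) = 0.5161 and values discount at R = 1.05.
Terminal payoffs: V(2,0)=53.6861, V(2,1)=9.8180, V(2,2)=0.0000
Node (1,0) S=141.5100: V=(p*·9.8180+(1−p*)·53.6861)/1.05=29.5662; Δ=(9.8180−53.6861)/(169.8120−125.9439)=-1.0000; B=V−Δ·S=171.0762
Node (1,1) S=190.8000: V=(p*·0.0000+(1−p*)·9.8180)/1.05=4.5244; Δ=(0.0000−9.8180)/(228.9600−169.8120)=-0.1660; B=V−Δ·S=36.1954
Node (0,0) S=159.0000: V=(p*·4.5244+(1−p*)·29.5662)/1.05=15.8490; Δ=(4.5244−29.5662)/(190.8000−141.5100)=-0.5080; B=V−Δ·S=96.6289
The time-0 hedge costs 15.8490, which is the no-arbitrage price.

(0,0): Delta=-0.5080 Bond=96.6289
(1,0): Delta=-1.0000 Bond=171.0762
(1,1): Delta=-0.1660 Bond=36.1954
V0=15.8490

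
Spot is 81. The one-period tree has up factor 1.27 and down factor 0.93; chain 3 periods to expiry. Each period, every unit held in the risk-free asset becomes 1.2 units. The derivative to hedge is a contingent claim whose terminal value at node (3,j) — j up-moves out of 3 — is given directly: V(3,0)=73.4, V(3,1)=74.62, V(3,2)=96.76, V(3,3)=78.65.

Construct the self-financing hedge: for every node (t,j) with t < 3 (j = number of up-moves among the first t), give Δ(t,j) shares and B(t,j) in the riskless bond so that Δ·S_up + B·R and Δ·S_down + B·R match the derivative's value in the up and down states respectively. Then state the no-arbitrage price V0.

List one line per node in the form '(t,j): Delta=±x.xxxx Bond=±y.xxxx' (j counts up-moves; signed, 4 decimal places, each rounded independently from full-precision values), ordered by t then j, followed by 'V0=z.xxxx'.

(0,0): Delta=-0.1041 Bond=57.7692
(1,0): Delta=0.5802 Bond=17.7712
(1,1): Delta=-0.2340 Bond=82.6883
(2,0): Delta=0.0512 Bond=58.3858
(2,1): Delta=0.6807 Bond=11.7172
(2,2): Delta=-0.4077 Bond=121.9135
V0=49.3351

Risk-neutral probability p* = (R−d)/(u−d) = (1.2−0.93)/(1.27−0.93) = 0.7941.
Payoff layer (t=3): V(3,0)=73.4000, V(3,1)=74.6200, V(3,2)=96.7600, V(3,3)=78.6500
  t=2,j=0: stock 70.0569 → up 88.9723 (V=74.6200), down 65.1529 (V=73.4000). Price 61.9740; hedge Δ=0.0512, bond B=58.3858.
  t=2,j=1: stock 95.6691 → up 121.4998 (V=96.7600), down 88.9723 (V=74.6200). Price 76.8348; hedge Δ=0.6807, bond B=11.7172.
  t=2,j=2: stock 130.6449 → up 165.9190 (V=78.6500), down 121.4998 (V=96.7600). Price 68.6488; hedge Δ=-0.4077, bond B=121.9135.
  t=1,j=0: stock 75.3300 → up 95.6691 (V=76.8348), down 70.0569 (V=61.9740). Price 61.4794; hedge Δ=0.5802, bond B=17.7712.
  t=1,j=1: stock 102.8700 → up 130.6449 (V=68.6488), down 95.6691 (V=76.8348). Price 58.6118; hedge Δ=-0.2340, bond B=82.6883.
  t=0,j=0: stock 81.0000 → up 102.8700 (V=58.6118), down 75.3300 (V=61.4794). Price 49.3351; hedge Δ=-0.1041, bond B=57.7692.
The time-0 hedge costs 49.3351, which is the no-arbitrage price.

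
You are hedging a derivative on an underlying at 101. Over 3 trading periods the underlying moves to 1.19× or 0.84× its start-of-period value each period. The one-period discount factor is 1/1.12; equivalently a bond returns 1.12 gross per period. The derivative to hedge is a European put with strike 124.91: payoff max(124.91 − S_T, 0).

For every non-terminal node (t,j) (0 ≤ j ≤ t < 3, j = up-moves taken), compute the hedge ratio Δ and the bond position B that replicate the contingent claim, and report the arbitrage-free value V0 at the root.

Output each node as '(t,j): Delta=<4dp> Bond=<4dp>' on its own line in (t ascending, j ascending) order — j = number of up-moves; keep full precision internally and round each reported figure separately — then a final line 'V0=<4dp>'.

No-arbitrage ⇒ martingale measure with p* = (R−d)/(u−d) = 0.8000.
Payoff layer (t=3): V(3,0)=65.0469, V(3,1)=40.1039, V(3,2)=4.7681, V(3,3)=0.0000
(2,0): S=71.2656. Δ = (V_up−V_dn)/(S_up−S_dn) = (40.1039−65.0469)/(84.8061−59.8631) = -1.0000. V = [p*·40.1039 + (1−p*)·65.0469]/1.12 = 40.2612. B = V − Δ·S = 111.5268.
(2,1): S=100.9596. Δ = (V_up−V_dn)/(S_up−S_dn) = (4.7681−40.1039)/(120.1419−84.8061) = -1.0000. V = [p*·4.7681 + (1−p*)·40.1039]/1.12 = 10.5672. B = V − Δ·S = 111.5268.
(2,2): S=143.0261. Δ = (V_up−V_dn)/(S_up−S_dn) = (0.0000−4.7681)/(170.2011−120.1419) = -0.0952. V = [p*·0.0000 + (1−p*)·4.7681]/1.12 = 0.8514. B = V − Δ·S = 14.4745.
(1,0): S=84.8400. Δ = (V_up−V_dn)/(S_up−S_dn) = (10.5672−40.2612)/(100.9596−71.2656) = -1.0000. V = [p*·10.5672 + (1−p*)·40.2612]/1.12 = 14.7375. B = V − Δ·S = 99.5775.
(1,1): S=120.1900. Δ = (V_up−V_dn)/(S_up−S_dn) = (0.8514−10.5672)/(143.0261−100.9596) = -0.2310. V = [p*·0.8514 + (1−p*)·10.5672]/1.12 = 2.4952. B = V − Δ·S = 30.2544.
(0,0): S=101.0000. Δ = (V_up−V_dn)/(S_up−S_dn) = (2.4952−14.7375)/(120.1900−84.8400) = -0.3463. V = [p*·2.4952 + (1−p*)·14.7375]/1.12 = 4.4140. B = V − Δ·S = 39.3920.
Each (Δ,B) replicates both successor values, so the strategy is self-financing and V0 is arbitrage-free.

(0,0): Delta=-0.3463 Bond=39.3920
(1,0): Delta=-1.0000 Bond=99.5775
(1,1): Delta=-0.2310 Bond=30.2544
(2,0): Delta=-1.0000 Bond=111.5268
(2,1): Delta=-1.0000 Bond=111.5268
(2,2): Delta=-0.0952 Bond=14.4745
V0=4.4140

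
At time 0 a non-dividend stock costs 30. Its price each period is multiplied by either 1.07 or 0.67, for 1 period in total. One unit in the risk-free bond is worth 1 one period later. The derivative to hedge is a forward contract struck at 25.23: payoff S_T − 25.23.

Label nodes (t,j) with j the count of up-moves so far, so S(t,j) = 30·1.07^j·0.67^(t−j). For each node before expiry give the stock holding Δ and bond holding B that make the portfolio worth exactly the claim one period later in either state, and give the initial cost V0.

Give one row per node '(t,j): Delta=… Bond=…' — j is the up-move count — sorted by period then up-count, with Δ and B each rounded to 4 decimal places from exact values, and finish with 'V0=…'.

Under the risk-neutral measure, an up-move has probability p* = (R−d)/(u−d) = 0.8250 and values discount at R = 1.
Terminal payoffs: V(1,0)=-5.1300, V(1,1)=6.8700
(0,0): S=30.0000. Δ = (V_up−V_dn)/(S_up−S_dn) = (6.8700−-5.1300)/(32.1000−20.1000) = 1.0000. V = [p*·6.8700 + (1−p*)·-5.1300]/1 = 4.7700. B = V − Δ·S = -25.2300.
Each (Δ,B) replicates both successor values, so the strategy is self-financing and V0 is arbitrage-free.

(0,0): Delta=1.0000 Bond=-25.2300
V0=4.7700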